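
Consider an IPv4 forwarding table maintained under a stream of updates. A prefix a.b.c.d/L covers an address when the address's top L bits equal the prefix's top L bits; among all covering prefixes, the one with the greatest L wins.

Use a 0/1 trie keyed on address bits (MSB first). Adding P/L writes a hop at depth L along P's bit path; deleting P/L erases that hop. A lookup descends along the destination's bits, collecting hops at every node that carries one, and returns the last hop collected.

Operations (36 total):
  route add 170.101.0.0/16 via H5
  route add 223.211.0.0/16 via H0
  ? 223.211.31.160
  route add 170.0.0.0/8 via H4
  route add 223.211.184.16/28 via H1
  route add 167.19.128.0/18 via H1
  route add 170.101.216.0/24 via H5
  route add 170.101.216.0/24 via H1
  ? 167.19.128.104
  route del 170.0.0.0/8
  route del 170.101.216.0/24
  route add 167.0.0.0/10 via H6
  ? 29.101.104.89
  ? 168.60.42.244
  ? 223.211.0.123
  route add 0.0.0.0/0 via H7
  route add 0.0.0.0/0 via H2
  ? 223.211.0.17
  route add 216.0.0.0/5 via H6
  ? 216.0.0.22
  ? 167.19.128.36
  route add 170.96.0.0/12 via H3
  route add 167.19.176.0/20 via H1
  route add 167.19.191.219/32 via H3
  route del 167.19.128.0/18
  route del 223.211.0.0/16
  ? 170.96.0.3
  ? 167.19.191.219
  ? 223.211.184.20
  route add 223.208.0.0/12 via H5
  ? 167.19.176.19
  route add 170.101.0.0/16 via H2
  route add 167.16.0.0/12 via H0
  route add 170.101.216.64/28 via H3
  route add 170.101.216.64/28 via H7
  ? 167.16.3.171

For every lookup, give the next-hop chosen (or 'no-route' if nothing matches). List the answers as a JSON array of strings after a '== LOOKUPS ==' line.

Trace:
  + 170.101.0.0/16 (H5) depth=16
  + 223.211.0.0/16 (H0) depth=16
  ? 223.211.31.160  path d0:-→d1:-→d2:-→d3:-→d4:-→d5:-→d6:-→d7:-→d8:-→d9:-→d10:-→d11:-→d12:-→d13:-→d14:-→d15:-→d16:H0  best=H0
  + 170.0.0.0/8 (H4) depth=8
  + 223.211.184.16/28 (H1) depth=28
  + 167.19.128.0/18 (H1) depth=18
  + 170.101.216.0/24 (H5) depth=24
  + 170.101.216.0/24 (H1) depth=24
  ? 167.19.128.104  path d0:-→d1:-→d2:-→d3:-→d4:-→d5:-→d6:-→d7:-→d8:-→d9:-→d10:-→d11:-→d12:-→d13:-→d14:-→d15:-→d16:-→d17:-→d18:H1  best=H1
  - 170.0.0.0/8 clear@8
  - 170.101.216.0/24 clear@24
  + 167.0.0.0/10 (H6) depth=10
  ? 29.101.104.89  path d0:-  best=no-route
  ? 168.60.42.244  path d0:-→d1:-→d2:-→d3:-→d4:-→d5:-→d6:-  best=no-route
  ? 223.211.0.123  path d0:-→d1:-→d2:-→d3:-→d4:-→d5:-→d6:-→d7:-→d8:-→d9:-→d10:-→d11:-→d12:-→d13:-→d14:-→d15:-→d16:H0  best=H0
  + 0.0.0.0/0 (H7) depth=0
  + 0.0.0.0/0 (H2) depth=0
  ? 223.211.0.17  path d0:H2→d1:-→d2:-→d3:-→d4:-→d5:-→d6:-→d7:-→d8:-→d9:-→d10:-→d11:-→d12:-→d13:-→d14:-→d15:-→d16:H0  best=H0
  + 216.0.0.0/5 (H6) depth=5
  ? 216.0.0.22  path d0:H2→d1:-→d2:-→d3:-→d4:-→d5:H6  best=H6
  ? 167.19.128.36  path d0:H2→d1:-→d2:-→d3:-→d4:-→d5:-→d6:-→d7:-→d8:-→d9:-→d10:H6→d11:-→d12:-→d13:-→d14:-→d15:-→d16:-→d17:-→d18:H1  best=H1
  + 170.96.0.0/12 (H3) depth=12
  + 167.19.176.0/20 (H1) depth=20
  + 167.19.191.219/32 (H3) depth=32
  - 167.19.128.0/18 clear@18
  - 223.211.0.0/16 clear@16
  ? 170.96.0.3  path d0:H2→d1:-→d2:-→d3:-→d4:-→d5:-→d6:-→d7:-→d8:-→d9:-→d10:-→d11:-→d12:H3→d13:-  best=H3
  ? 167.19.191.219  path d0:H2→d1:-→d2:-→d3:-→d4:-→d5:-→d6:-→d7:-→d8:-→d9:-→d10:H6→d11:-→d12:-→d13:-→d14:-→d15:-→d16:-→d17:-→d18:-→d19:-→d20:H1→d21:-→d22:-→d23:-→d24:-→d25:-→d26:-→d27:-→d28:-→d29:-→d30:-→d31:-→d32:H3  best=H3
  ? 223.211.184.20  path d0:H2→d1:-→d2:-→d3:-→d4:-→d5:H6→d6:-→d7:-→d8:-→d9:-→d10:-→d11:-→d12:-→d13:-→d14:-→d15:-→d16:-→d17:-→d18:-→d19:-→d20:-→d21:-→d22:-→d23:-→d24:-→d25:-→d26:-→d27:-→d28:H1  best=H1
  + 223.208.0.0/12 (H5) depth=12
  ? 167.19.176.19  path d0:H2→d1:-→d2:-→d3:-→d4:-→d5:-→d6:-→d7:-→d8:-→d9:-→d10:H6→d11:-→d12:-→d13:-→d14:-→d15:-→d16:-→d17:-→d18:-→d19:-→d20:H1  best=H1
  + 170.101.0.0/16 (H2) depth=16
  + 167.16.0.0/12 (H0) depth=12
  + 170.101.216.64/28 (H3) depth=28
  + 170.101.216.64/28 (H7) depth=28
  ? 167.16.3.171  path d0:H2→d1:-→d2:-→d3:-→d4:-→d5:-→d6:-→d7:-→d8:-→d9:-→d10:H6→d11:-→d12:H0→d13:-→d14:-  best=H0

== LOOKUPS ==
["H0","H1","no-route","no-route","H0","H0","H6","H1","H3","H3","H1","H1","H0"]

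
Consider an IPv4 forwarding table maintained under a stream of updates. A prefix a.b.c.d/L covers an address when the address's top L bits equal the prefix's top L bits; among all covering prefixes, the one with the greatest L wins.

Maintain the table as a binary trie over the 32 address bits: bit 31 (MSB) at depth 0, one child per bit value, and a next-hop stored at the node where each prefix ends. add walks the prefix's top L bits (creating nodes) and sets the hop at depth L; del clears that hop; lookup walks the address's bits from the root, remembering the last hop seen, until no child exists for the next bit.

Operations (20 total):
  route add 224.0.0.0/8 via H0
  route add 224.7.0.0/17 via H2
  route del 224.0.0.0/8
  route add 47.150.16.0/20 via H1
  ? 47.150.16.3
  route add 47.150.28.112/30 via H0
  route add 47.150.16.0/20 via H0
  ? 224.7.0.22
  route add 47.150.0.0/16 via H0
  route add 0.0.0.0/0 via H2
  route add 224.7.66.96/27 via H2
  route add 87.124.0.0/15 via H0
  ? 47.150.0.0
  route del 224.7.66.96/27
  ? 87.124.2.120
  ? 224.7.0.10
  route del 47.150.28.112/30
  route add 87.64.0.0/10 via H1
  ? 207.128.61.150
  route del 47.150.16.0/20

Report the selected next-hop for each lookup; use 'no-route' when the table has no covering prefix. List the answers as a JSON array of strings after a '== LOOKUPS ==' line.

Process each operation:
  + 224.0.0.0/8 (H0) depth=8
  + 224.7.0.0/17 (H2) depth=17
  del 224.0.0.0/8 (clear depth 8)
  + 47.150.16.0/20 (H1) depth=20
  Q 47.150.16.3: descend 00101111100101100001 ; hops seen [H1] ; pick H1
  + 47.150.28.112/30 (H0) depth=30
  + 47.150.16.0/20 (H0) depth=20
  Q 224.7.0.22: descend 11100000000001110 ; hops seen [H2] ; pick H2
  + 47.150.0.0/16 (H0) depth=16
  + 0.0.0.0/0 (H2) depth=0
  + 224.7.66.96/27 (H2) depth=27
  + 87.124.0.0/15 (H0) depth=15
  Q 47.150.0.0: descend 0010111110010110000 ; hops seen [H2,H0] ; pick H0
  del 224.7.66.96/27 (clear depth 27)
  Q 87.124.2.120: descend 010101110111110 ; hops seen [H2,H0] ; pick H0
  Q 224.7.0.10: descend 11100000000001110 ; hops seen [H2,H2] ; pick H2
  del 47.150.28.112/30 (clear depth 30)
  + 87.64.0.0/10 (H1) depth=10
  Q 207.128.61.150: descend 11 ; hops seen [H2] ; pick H2
  del 47.150.16.0/20 (clear depth 20)

== LOOKUPS ==
["H1","H2","H0","H0","H2","H2"]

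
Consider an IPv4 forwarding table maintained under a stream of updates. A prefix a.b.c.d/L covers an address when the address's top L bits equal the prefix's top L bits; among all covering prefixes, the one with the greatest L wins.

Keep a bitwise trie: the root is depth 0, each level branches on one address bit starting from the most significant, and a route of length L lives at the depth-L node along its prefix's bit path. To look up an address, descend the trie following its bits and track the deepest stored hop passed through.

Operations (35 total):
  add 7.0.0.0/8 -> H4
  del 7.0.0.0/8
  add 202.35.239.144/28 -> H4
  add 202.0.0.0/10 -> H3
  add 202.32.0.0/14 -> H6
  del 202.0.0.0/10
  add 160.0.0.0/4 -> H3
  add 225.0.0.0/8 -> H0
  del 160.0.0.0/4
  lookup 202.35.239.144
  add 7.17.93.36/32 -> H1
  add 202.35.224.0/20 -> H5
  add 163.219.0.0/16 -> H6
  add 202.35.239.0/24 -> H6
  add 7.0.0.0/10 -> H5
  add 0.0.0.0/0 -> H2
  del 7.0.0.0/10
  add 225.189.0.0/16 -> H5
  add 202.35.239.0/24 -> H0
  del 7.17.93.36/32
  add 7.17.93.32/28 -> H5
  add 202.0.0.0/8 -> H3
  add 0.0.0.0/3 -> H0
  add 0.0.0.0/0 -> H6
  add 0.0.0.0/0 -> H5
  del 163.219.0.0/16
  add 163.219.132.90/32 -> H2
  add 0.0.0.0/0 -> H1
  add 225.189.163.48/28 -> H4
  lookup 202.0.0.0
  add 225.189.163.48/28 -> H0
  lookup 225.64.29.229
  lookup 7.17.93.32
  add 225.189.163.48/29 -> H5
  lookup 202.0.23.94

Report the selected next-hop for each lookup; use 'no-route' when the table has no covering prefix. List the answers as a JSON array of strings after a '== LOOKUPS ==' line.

Apply in order:
  + 7.0.0.0/8 (H4) depth=8
  - 7.0.0.0/8 clear@8
  + 202.35.239.144/28 (H4) depth=28
  + 202.0.0.0/10 (H3) depth=10
  + 202.32.0.0/14 (H6) depth=14
  - 202.0.0.0/10 clear@10
  + 160.0.0.0/4 (H3) depth=4
  + 225.0.0.0/8 (H0) depth=8
  - 160.0.0.0/4 clear@4
  Q 202.35.239.144: descend 1100101000100011111011111001 ; hops seen [H6,H4] ; pick H4
  + 7.17.93.36/32 (H1) depth=32
  + 202.35.224.0/20 (H5) depth=20
  + 163.219.0.0/16 (H6) depth=16
  + 202.35.239.0/24 (H6) depth=24
  + 7.0.0.0/10 (H5) depth=10
  + 0.0.0.0/0 (H2) depth=0
  - 7.0.0.0/10 clear@10
  + 225.189.0.0/16 (H5) depth=16
  + 202.35.239.0/24 (H0) depth=24
  - 7.17.93.36/32 clear@32
  + 7.17.93.32/28 (H5) depth=28
  + 202.0.0.0/8 (H3) depth=8
  + 0.0.0.0/3 (H0) depth=3
  + 0.0.0.0/0 (H6) depth=0
  + 0.0.0.0/0 (H5) depth=0
  - 163.219.0.0/16 clear@16
  + 163.219.132.90/32 (H2) depth=32
  + 0.0.0.0/0 (H1) depth=0
  + 225.189.163.48/28 (H4) depth=28
  Q 202.0.0.0: descend 1100101000 ; hops seen [H1,H3] ; pick H3
  + 225.189.163.48/28 (H0) depth=28
  Q 225.64.29.229: descend 11100001 ; hops seen [H1,H0] ; pick H0
  Q 7.17.93.32: descend 00000111000100010101110100100 ; hops seen [H1,H0,H5] ; pick H5
  + 225.189.163.48/29 (H5) depth=29
  Q 202.0.23.94: descend 1100101000 ; hops seen [H1,H3] ; pick H3

== LOOKUPS ==
["H4","H3","H0","H5","H3"]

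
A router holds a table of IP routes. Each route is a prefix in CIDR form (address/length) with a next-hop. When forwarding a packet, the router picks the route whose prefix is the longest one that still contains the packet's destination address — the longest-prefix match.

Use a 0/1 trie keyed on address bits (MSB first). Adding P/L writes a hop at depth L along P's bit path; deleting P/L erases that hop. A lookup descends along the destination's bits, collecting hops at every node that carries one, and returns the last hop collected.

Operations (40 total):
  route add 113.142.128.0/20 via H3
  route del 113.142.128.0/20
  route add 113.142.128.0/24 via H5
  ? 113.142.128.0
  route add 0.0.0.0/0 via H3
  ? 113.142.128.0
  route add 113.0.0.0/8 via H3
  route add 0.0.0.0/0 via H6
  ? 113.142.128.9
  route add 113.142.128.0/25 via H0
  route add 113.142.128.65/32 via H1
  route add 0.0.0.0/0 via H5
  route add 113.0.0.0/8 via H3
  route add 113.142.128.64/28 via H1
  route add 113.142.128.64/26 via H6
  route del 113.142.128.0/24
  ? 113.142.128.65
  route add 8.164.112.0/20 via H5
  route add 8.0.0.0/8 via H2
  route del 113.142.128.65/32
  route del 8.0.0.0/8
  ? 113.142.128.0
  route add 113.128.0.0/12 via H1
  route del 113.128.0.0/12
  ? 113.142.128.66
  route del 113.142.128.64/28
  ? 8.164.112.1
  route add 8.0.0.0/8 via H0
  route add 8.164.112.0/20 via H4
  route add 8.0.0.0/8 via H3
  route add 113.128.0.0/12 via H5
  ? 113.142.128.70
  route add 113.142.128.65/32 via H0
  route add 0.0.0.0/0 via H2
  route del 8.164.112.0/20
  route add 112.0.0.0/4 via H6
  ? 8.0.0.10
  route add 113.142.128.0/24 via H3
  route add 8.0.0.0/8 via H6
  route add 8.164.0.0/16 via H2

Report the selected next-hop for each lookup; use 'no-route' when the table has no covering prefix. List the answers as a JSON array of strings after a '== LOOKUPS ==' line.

Process each operation:
  + 113.142.128.0/20 (H3) depth=20
  del 113.142.128.0/20 (clear depth 20)
  + 113.142.128.0/24 (H5) depth=24
  Q 113.142.128.0: descend 011100011000111010000000 ; hops seen [H5] ; pick H5
  + 0.0.0.0/0 (H3) depth=0
  Q 113.142.128.0: descend 011100011000111010000000 ; hops seen [H3,H5] ; pick H5
  + 113.0.0.0/8 (H3) depth=8
  + 0.0.0.0/0 (H6) depth=0
  Q 113.142.128.9: descend 011100011000111010000000 ; hops seen [H6,H3,H5] ; pick H5
  + 113.142.128.0/25 (H0) depth=25
  + 113.142.128.65/32 (H1) depth=32
  + 0.0.0.0/0 (H5) depth=0
  + 113.0.0.0/8 (H3) depth=8
  + 113.142.128.64/28 (H1) depth=28
  + 113.142.128.64/26 (H6) depth=26
  del 113.142.128.0/24 (clear depth 24)
  Q 113.142.128.65: descend 01110001100011101000000001000001 ; hops seen [H5,H3,H0,H6,H1,H1] ; pick H1
  + 8.164.112.0/20 (H5) depth=20
  + 8.0.0.0/8 (H2) depth=8
  del 113.142.128.65/32 (clear depth 32)
  del 8.0.0.0/8 (clear depth 8)
  Q 113.142.128.0: descend 0111000110001110100000000 ; hops seen [H5,H3,H0] ; pick H0
  + 113.128.0.0/12 (H1) depth=12
  del 113.128.0.0/12 (clear depth 12)
  Q 113.142.128.66: descend 011100011000111010000000010000 ; hops seen [H5,H3,H0,H6,H1] ; pick H1
  del 113.142.128.64/28 (clear depth 28)
  Q 8.164.112.1: descend 00001000101001000111 ; hops seen [H5,H5] ; pick H5
  + 8.0.0.0/8 (H0) depth=8
  + 8.164.112.0/20 (H4) depth=20
  + 8.0.0.0/8 (H3) depth=8
  + 113.128.0.0/12 (H5) depth=12
  Q 113.142.128.70: descend 01110001100011101000000001000 ; hops seen [H5,H3,H5,H0,H6] ; pick H6
  + 113.142.128.65/32 (H0) depth=32
  + 0.0.0.0/0 (H2) depth=0
  del 8.164.112.0/20 (clear depth 20)
  + 112.0.0.0/4 (H6) depth=4
  Q 8.0.0.10: descend 00001000 ; hops seen [H2,H3] ; pick H3
  + 113.142.128.0/24 (H3) depth=24
  + 8.0.0.0/8 (H6) depth=8
  + 8.164.0.0/16 (H2) depth=16

== LOOKUPS ==
["H5","H5","H5","H1","H0","H1","H5","H6","H3"]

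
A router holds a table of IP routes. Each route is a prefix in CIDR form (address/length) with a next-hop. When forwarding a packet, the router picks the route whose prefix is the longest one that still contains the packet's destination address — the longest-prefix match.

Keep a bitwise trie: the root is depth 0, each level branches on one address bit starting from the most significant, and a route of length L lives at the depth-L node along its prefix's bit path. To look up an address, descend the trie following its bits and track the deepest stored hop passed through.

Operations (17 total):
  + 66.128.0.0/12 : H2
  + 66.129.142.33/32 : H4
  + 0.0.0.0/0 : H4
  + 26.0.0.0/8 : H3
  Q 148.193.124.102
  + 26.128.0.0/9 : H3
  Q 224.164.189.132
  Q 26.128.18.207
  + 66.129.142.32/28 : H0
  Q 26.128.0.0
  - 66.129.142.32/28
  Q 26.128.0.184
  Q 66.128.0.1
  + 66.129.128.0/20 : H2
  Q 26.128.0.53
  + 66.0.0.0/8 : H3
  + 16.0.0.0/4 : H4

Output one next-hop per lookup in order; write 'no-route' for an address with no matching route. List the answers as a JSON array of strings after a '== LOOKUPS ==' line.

Process each operation:
  add 66.128.0.0/12 -> H2 at depth 12
  add 66.129.142.33/32 -> H4 at depth 32
  add 0.0.0.0/0 -> H4 at depth 0
  add 26.0.0.0/8 -> H3 at depth 8
  ? 148.193.124.102  path d0:H4  best=H4
  add 26.128.0.0/9 -> H3 at depth 9
  ? 224.164.189.132  path d0:H4  best=H4
  ? 26.128.18.207  path d0:H4→d1:-→d2:-→d3:-→d4:-→d5:-→d6:-→d7:-→d8:H3→d9:H3  best=H3
  add 66.129.142.32/28 -> H0 at depth 28
  ? 26.128.0.0  path d0:H4→d1:-→d2:-→d3:-→d4:-→d5:-→d6:-→d7:-→d8:H3→d9:H3  best=H3
  del 66.129.142.32/28 (clear depth 28)
  ? 26.128.0.184  path d0:H4→d1:-→d2:-→d3:-→d4:-→d5:-→d6:-→d7:-→d8:H3→d9:H3  best=H3
  ? 66.128.0.1  path d0:H4→d1:-→d2:-→d3:-→d4:-→d5:-→d6:-→d7:-→d8:-→d9:-→d10:-→d11:-→d12:H2→d13:-→d14:-→d15:-  best=H2
  add 66.129.128.0/20 -> H2 at depth 20
  ? 26.128.0.53  path d0:H4→d1:-→d2:-→d3:-→d4:-→d5:-→d6:-→d7:-→d8:H3→d9:H3  best=H3
  add 66.0.0.0/8 -> H3 at depth 8
  add 16.0.0.0/4 -> H4 at depth 4

== LOOKUPS ==
["H4","H4","H3","H3","H3","H2","H3"]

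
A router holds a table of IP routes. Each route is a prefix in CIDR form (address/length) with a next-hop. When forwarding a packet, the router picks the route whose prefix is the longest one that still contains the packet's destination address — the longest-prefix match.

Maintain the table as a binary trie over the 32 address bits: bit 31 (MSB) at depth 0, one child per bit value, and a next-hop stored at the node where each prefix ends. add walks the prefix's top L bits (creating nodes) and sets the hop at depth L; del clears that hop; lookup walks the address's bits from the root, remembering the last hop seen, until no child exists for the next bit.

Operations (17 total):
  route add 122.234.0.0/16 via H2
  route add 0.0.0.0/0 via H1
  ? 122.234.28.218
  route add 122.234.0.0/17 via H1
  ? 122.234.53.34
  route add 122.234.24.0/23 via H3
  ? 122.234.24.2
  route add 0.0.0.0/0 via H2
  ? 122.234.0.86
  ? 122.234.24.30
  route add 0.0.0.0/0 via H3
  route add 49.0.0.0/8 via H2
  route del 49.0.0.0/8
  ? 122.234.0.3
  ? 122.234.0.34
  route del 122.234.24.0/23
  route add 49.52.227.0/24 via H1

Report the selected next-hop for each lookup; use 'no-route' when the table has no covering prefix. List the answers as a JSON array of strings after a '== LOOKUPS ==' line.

Apply in order:
  add 122.234.0.0/16 -> H2 at depth 16
  add 0.0.0.0/0 -> H1 at depth 0
  lookup 122.234.28.218: bits 0111101011101010 walk d0:H1→d1:-→d2:-→d3:-→d4:-→d5:-→d6:-→d7:-→d8:-→d9:-→d10:-→d11:-→d12:-→d13:-→d14:-→d15:-→d16:H2 -> H2
  add 122.234.0.0/17 -> H1 at depth 17
  lookup 122.234.53.34: bits 01111010111010100 walk d0:H1→d1:-→d2:-→d3:-→d4:-→d5:-→d6:-→d7:-→d8:-→d9:-→d10:-→d11:-→d12:-→d13:-→d14:-→d15:-→d16:H2→d17:H1 -> H1
  add 122.234.24.0/23 -> H3 at depth 23
  lookup 122.234.24.2: bits 01111010111010100001100 walk d0:H1→d1:-→d2:-→d3:-→d4:-→d5:-→d6:-→d7:-→d8:-→d9:-→d10:-→d11:-→d12:-→d13:-→d14:-→d15:-→d16:H2→d17:H1→d18:-→d19:-→d20:-→d21:-→d22:-→d23:H3 -> H3
  add 0.0.0.0/0 -> H2 at depth 0
  lookup 122.234.0.86: bits 0111101011101010000 walk d0:H2→d1:-→d2:-→d3:-→d4:-→d5:-→d6:-→d7:-→d8:-→d9:-→d10:-→d11:-→d12:-→d13:-→d14:-→d15:-→d16:H2→d17:H1→d18:-→d19:- -> H1
  lookup 122.234.24.30: bits 01111010111010100001100 walk d0:H2→d1:-→d2:-→d3:-→d4:-→d5:-→d6:-→d7:-→d8:-→d9:-→d10:-→d11:-→d12:-→d13:-→d14:-→d15:-→d16:H2→d17:H1→d18:-→d19:-→d20:-→d21:-→d22:-→d23:H3 -> H3
  add 0.0.0.0/0 -> H3 at depth 0
  add 49.0.0.0/8 -> H2 at depth 8
  del 49.0.0.0/8 (clear depth 8)
  lookup 122.234.0.3: bits 0111101011101010000 walk d0:H3→d1:-→d2:-→d3:-→d4:-→d5:-→d6:-→d7:-→d8:-→d9:-→d10:-→d11:-→d12:-→d13:-→d14:-→d15:-→d16:H2→d17:H1→d18:-→d19:- -> H1
  lookup 122.234.0.34: bits 0111101011101010000 walk d0:H3→d1:-→d2:-→d3:-→d4:-→d5:-→d6:-→d7:-→d8:-→d9:-→d10:-→d11:-→d12:-→d13:-→d14:-→d15:-→d16:H2→d17:H1→d18:-→d19:- -> H1
  del 122.234.24.0/23 (clear depth 23)
  add 49.52.227.0/24 -> H1 at depth 24

== LOOKUPS ==
["H2","H1","H3","H1","H3","H1","H1"]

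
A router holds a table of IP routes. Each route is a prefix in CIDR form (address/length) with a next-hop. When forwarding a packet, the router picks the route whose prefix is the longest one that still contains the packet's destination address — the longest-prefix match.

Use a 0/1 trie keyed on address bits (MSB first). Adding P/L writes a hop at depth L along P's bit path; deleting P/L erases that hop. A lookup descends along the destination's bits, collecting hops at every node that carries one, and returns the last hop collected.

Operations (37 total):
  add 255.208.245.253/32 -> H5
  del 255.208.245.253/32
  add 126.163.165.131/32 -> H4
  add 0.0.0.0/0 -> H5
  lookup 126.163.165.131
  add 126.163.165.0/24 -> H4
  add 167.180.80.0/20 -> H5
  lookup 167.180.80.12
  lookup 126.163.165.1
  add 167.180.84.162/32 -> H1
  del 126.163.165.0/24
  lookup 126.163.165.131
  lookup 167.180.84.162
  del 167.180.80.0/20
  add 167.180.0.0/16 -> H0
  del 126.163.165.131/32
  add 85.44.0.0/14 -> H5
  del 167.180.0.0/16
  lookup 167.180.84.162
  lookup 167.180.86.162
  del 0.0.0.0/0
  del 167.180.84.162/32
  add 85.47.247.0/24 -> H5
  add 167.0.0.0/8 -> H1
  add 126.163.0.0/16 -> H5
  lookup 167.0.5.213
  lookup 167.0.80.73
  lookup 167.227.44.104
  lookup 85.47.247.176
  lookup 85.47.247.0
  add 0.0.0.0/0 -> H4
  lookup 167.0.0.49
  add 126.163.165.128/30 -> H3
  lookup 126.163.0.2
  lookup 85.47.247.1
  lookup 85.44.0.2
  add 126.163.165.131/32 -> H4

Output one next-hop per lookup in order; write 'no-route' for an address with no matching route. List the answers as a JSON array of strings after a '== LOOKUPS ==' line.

Trace:
  + 255.208.245.253/32 (H5) depth=32
  del 255.208.245.253/32 (clear depth 32)
  + 126.163.165.131/32 (H4) depth=32
  + 0.0.0.0/0 (H5) depth=0
  ? 126.163.165.131  path d0:H5→d1:-→d2:-→d3:-→d4:-→d5:-→d6:-→d7:-→d8:-→d9:-→d10:-→d11:-→d12:-→d13:-→d14:-→d15:-→d16:-→d17:-→d18:-→d19:-→d20:-→d21:-→d22:-→d23:-→d24:-→d25:-→d26:-→d27:-→d28:-→d29:-→d30:-→d31:-→d32:H4  best=H4
  + 126.163.165.0/24 (H4) depth=24
  + 167.180.80.0/20 (H5) depth=20
  ? 167.180.80.12  path d0:H5→d1:-→d2:-→d3:-→d4:-→d5:-→d6:-→d7:-→d8:-→d9:-→d10:-→d11:-→d12:-→d13:-→d14:-→d15:-→d16:-→d17:-→d18:-→d19:-→d20:H5  best=H5
  ? 126.163.165.1  path d0:H5→d1:-→d2:-→d3:-→d4:-→d5:-→d6:-→d7:-→d8:-→d9:-→d10:-→d11:-→d12:-→d13:-→d14:-→d15:-→d16:-→d17:-→d18:-→d19:-→d20:-→d21:-→d22:-→d23:-→d24:H4  best=H4
  + 167.180.84.162/32 (H1) depth=32
  del 126.163.165.0/24 (clear depth 24)
  ? 126.163.165.131  path d0:H5→d1:-→d2:-→d3:-→d4:-→d5:-→d6:-→d7:-→d8:-→d9:-→d10:-→d11:-→d12:-→d13:-→d14:-→d15:-→d16:-→d17:-→d18:-→d19:-→d20:-→d21:-→d22:-→d23:-→d24:-→d25:-→d26:-→d27:-→d28:-→d29:-→d30:-→d31:-→d32:H4  best=H4
  ? 167.180.84.162  path d0:H5→d1:-→d2:-→d3:-→d4:-→d5:-→d6:-→d7:-→d8:-→d9:-→d10:-→d11:-→d12:-→d13:-→d14:-→d15:-→d16:-→d17:-→d18:-→d19:-→d20:H5→d21:-→d22:-→d23:-→d24:-→d25:-→d26:-→d27:-→d28:-→d29:-→d30:-→d31:-→d32:H1  best=H1
  del 167.180.80.0/20 (clear depth 20)
  + 167.180.0.0/16 (H0) depth=16
  del 126.163.165.131/32 (clear depth 32)
  + 85.44.0.0/14 (H5) depth=14
  del 167.180.0.0/16 (clear depth 16)
  ? 167.180.84.162  path d0:H5→d1:-→d2:-→d3:-→d4:-→d5:-→d6:-→d7:-→d8:-→d9:-→d10:-→d11:-→d12:-→d13:-→d14:-→d15:-→d16:-→d17:-→d18:-→d19:-→d20:-→d21:-→d22:-→d23:-→d24:-→d25:-→d26:-→d27:-→d28:-→d29:-→d30:-→d31:-→d32:H1  best=H1
  ? 167.180.86.162  path d0:H5→d1:-→d2:-→d3:-→d4:-→d5:-→d6:-→d7:-→d8:-→d9:-→d10:-→d11:-→d12:-→d13:-→d14:-→d15:-→d16:-→d17:-→d18:-→d19:-→d20:-→d21:-→d22:-  best=H5
  del 0.0.0.0/0 (clear depth 0)
  del 167.180.84.162/32 (clear depth 32)
  + 85.47.247.0/24 (H5) depth=24
  + 167.0.0.0/8 (H1) depth=8
  + 126.163.0.0/16 (H5) depth=16
  ? 167.0.5.213  path d0:-→d1:-→d2:-→d3:-→d4:-→d5:-→d6:-→d7:-→d8:H1  best=H1
  ? 167.0.80.73  path d0:-→d1:-→d2:-→d3:-→d4:-→d5:-→d6:-→d7:-→d8:H1  best=H1
  ? 167.227.44.104  path d0:-→d1:-→d2:-→d3:-→d4:-→d5:-→d6:-→d7:-→d8:H1→d9:-  best=H1
  ? 85.47.247.176  path d0:-→d1:-→d2:-→d3:-→d4:-→d5:-→d6:-→d7:-→d8:-→d9:-→d10:-→d11:-→d12:-→d13:-→d14:H5→d15:-→d16:-→d17:-→d18:-→d19:-→d20:-→d21:-→d22:-→d23:-→d24:H5  best=H5
  ? 85.47.247.0  path d0:-→d1:-→d2:-→d3:-→d4:-→d5:-→d6:-→d7:-→d8:-→d9:-→d10:-→d11:-→d12:-→d13:-→d14:H5→d15:-→d16:-→d17:-→d18:-→d19:-→d20:-→d21:-→d22:-→d23:-→d24:H5  best=H5
  + 0.0.0.0/0 (H4) depth=0
  ? 167.0.0.49  path d0:H4→d1:-→d2:-→d3:-→d4:-→d5:-→d6:-→d7:-→d8:H1  best=H1
  + 126.163.165.128/30 (H3) depth=30
  ? 126.163.0.2  path d0:H4→d1:-→d2:-→d3:-→d4:-→d5:-→d6:-→d7:-→d8:-→d9:-→d10:-→d11:-→d12:-→d13:-→d14:-→d15:-→d16:H5  best=H5
  ? 85.47.247.1  path d0:H4→d1:-→d2:-→d3:-→d4:-→d5:-→d6:-→d7:-→d8:-→d9:-→d10:-→d11:-→d12:-→d13:-→d14:H5→d15:-→d16:-→d17:-→d18:-→d19:-→d20:-→d21:-→d22:-→d23:-→d24:H5  best=H5
  ? 85.44.0.2  path d0:H4→d1:-→d2:-→d3:-→d4:-→d5:-→d6:-→d7:-→d8:-→d9:-→d10:-→d11:-→d12:-→d13:-→d14:H5  best=H5
  + 126.163.165.131/32 (H4) depth=32

== LOOKUPS ==
["H4","H5","H4","H4","H1","H1","H5","H1","H1","H1","H5","H5","H1","H5","H5","H5"]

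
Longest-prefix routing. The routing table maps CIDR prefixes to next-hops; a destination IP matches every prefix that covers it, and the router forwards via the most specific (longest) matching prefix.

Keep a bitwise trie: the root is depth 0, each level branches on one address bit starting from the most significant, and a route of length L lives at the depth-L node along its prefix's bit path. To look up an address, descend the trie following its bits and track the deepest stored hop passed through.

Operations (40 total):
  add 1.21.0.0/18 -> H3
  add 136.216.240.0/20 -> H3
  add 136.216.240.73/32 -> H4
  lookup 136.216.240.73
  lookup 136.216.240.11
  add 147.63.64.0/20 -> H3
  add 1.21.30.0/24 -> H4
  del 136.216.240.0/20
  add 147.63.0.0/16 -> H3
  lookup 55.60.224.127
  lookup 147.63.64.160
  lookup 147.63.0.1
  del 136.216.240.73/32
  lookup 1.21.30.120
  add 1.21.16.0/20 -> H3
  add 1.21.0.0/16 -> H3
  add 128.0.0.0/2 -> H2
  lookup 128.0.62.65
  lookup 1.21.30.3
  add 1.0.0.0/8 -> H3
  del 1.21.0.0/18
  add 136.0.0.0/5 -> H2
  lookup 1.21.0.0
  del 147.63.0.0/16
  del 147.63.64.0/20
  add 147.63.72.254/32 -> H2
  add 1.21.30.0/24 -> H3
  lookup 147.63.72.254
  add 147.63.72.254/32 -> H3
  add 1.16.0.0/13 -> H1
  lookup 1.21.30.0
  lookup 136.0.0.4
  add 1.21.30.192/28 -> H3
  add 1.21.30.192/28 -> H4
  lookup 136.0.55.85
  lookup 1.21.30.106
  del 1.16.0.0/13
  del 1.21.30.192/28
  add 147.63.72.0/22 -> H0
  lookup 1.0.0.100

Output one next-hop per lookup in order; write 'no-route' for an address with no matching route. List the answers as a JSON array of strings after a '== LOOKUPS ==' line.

Trace:
  + 1.21.0.0/18 (H3) depth=18
  + 136.216.240.0/20 (H3) depth=20
  + 136.216.240.73/32 (H4) depth=32
  ? 136.216.240.73  path d0:-→d1:-→d2:-→d3:-→d4:-→d5:-→d6:-→d7:-→d8:-→d9:-→d10:-→d11:-→d12:-→d13:-→d14:-→d15:-→d16:-→d17:-→d18:-→d19:-→d20:H3→d21:-→d22:-→d23:-→d24:-→d25:-→d26:-→d27:-→d28:-→d29:-→d30:-→d31:-→d32:H4  best=H4
  ? 136.216.240.11  path d0:-→d1:-→d2:-→d3:-→d4:-→d5:-→d6:-→d7:-→d8:-→d9:-→d10:-→d11:-→d12:-→d13:-→d14:-→d15:-→d16:-→d17:-→d18:-→d19:-→d20:H3→d21:-→d22:-→d23:-→d24:-→d25:-  best=H3
  + 147.63.64.0/20 (H3) depth=20
  + 1.21.30.0/24 (H4) depth=24
  - 136.216.240.0/20 clear@20
  + 147.63.0.0/16 (H3) depth=16
  ? 55.60.224.127  path d0:-→d1:-→d2:-  best=no-route
  ? 147.63.64.160  path d0:-→d1:-→d2:-→d3:-→d4:-→d5:-→d6:-→d7:-→d8:-→d9:-→d10:-→d11:-→d12:-→d13:-→d14:-→d15:-→d16:H3→d17:-→d18:-→d19:-→d20:H3  best=H3
  ? 147.63.0.1  path d0:-→d1:-→d2:-→d3:-→d4:-→d5:-→d6:-→d7:-→d8:-→d9:-→d10:-→d11:-→d12:-→d13:-→d14:-→d15:-→d16:H3→d17:-  best=H3
  - 136.216.240.73/32 clear@32
  ? 1.21.30.120  path d0:-→d1:-→d2:-→d3:-→d4:-→d5:-→d6:-→d7:-→d8:-→d9:-→d10:-→d11:-→d12:-→d13:-→d14:-→d15:-→d16:-→d17:-→d18:H3→d19:-→d20:-→d21:-→d22:-→d23:-→d24:H4  best=H4
  + 1.21.16.0/20 (H3) depth=20
  + 1.21.0.0/16 (H3) depth=16
  + 128.0.0.0/2 (H2) depth=2
  ? 128.0.62.65  path d0:-→d1:-→d2:H2→d3:-→d4:-  best=H2
  ? 1.21.30.3  path d0:-→d1:-→d2:-→d3:-→d4:-→d5:-→d6:-→d7:-→d8:-→d9:-→d10:-→d11:-→d12:-→d13:-→d14:-→d15:-→d16:H3→d17:-→d18:H3→d19:-→d20:H3→d21:-→d22:-→d23:-→d24:H4  best=H4
  + 1.0.0.0/8 (H3) depth=8
  - 1.21.0.0/18 clear@18
  + 136.0.0.0/5 (H2) depth=5
  ? 1.21.0.0  path d0:-→d1:-→d2:-→d3:-→d4:-→d5:-→d6:-→d7:-→d8:H3→d9:-→d10:-→d11:-→d12:-→d13:-→d14:-→d15:-→d16:H3→d17:-→d18:-→d19:-  best=H3
  - 147.63.0.0/16 clear@16
  - 147.63.64.0/20 clear@20
  + 147.63.72.254/32 (H2) depth=32
  + 1.21.30.0/24 (H3) depth=24
  ? 147.63.72.254  path d0:-→d1:-→d2:H2→d3:-→d4:-→d5:-→d6:-→d7:-→d8:-→d9:-→d10:-→d11:-→d12:-→d13:-→d14:-→d15:-→d16:-→d17:-→d18:-→d19:-→d20:-→d21:-→d22:-→d23:-→d24:-→d25:-→d26:-→d27:-→d28:-→d29:-→d30:-→d31:-→d32:H2  best=H2
  + 147.63.72.254/32 (H3) depth=32
  + 1.16.0.0/13 (H1) depth=13
  ? 1.21.30.0  path d0:-→d1:-→d2:-→d3:-→d4:-→d5:-→d6:-→d7:-→d8:H3→d9:-→d10:-→d11:-→d12:-→d13:H1→d14:-→d15:-→d16:H3→d17:-→d18:-→d19:-→d20:H3→d21:-→d22:-→d23:-→d24:H3  best=H3
  ? 136.0.0.4  path d0:-→d1:-→d2:H2→d3:-→d4:-→d5:H2→d6:-→d7:-→d8:-  best=H2
  + 1.21.30.192/28 (H3) depth=28
  + 1.21.30.192/28 (H4) depth=28
  ? 136.0.55.85  path d0:-→d1:-→d2:H2→d3:-→d4:-→d5:H2→d6:-→d7:-→d8:-  best=H2
  ? 1.21.30.106  path d0:-→d1:-→d2:-→d3:-→d4:-→d5:-→d6:-→d7:-→d8:H3→d9:-→d10:-→d11:-→d12:-→d13:H1→d14:-→d15:-→d16:H3→d17:-→d18:-→d19:-→d20:H3→d21:-→d22:-→d23:-→d24:H3  best=H3
  - 1.16.0.0/13 clear@13
  - 1.21.30.192/28 clear@28
  + 147.63.72.0/22 (H0) depth=22
  ? 1.0.0.100  path d0:-→d1:-→d2:-→d3:-→d4:-→d5:-→d6:-→d7:-→d8:H3→d9:-→d10:-→d11:-  best=H3

== LOOKUPS ==
["H4","H3","no-route","H3","H3","H4","H2","H4","H3","H2","H3","H2","H2","H3","H3"]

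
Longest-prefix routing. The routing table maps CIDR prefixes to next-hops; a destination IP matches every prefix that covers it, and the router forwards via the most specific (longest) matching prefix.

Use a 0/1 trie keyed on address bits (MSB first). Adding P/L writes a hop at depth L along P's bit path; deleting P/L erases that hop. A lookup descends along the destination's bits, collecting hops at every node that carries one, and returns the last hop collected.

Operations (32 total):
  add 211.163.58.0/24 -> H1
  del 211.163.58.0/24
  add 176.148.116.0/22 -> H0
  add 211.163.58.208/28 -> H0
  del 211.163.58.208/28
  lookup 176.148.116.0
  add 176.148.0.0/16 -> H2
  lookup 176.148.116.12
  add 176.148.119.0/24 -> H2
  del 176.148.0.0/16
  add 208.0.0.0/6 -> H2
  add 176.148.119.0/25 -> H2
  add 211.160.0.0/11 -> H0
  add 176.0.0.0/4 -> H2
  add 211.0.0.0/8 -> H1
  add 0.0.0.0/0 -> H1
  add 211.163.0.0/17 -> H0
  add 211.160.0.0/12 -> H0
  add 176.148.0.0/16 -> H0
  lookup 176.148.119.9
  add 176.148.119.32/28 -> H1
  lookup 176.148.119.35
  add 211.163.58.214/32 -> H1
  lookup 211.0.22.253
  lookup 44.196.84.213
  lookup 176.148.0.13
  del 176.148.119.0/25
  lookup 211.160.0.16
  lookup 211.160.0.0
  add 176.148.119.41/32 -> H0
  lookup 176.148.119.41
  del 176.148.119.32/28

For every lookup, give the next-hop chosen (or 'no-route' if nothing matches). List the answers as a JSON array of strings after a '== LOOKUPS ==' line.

Trace:
  + 211.163.58.0/24 (H1) depth=24
  del 211.163.58.0/24 (clear depth 24)
  + 176.148.116.0/22 (H0) depth=22
  + 211.163.58.208/28 (H0) depth=28
  del 211.163.58.208/28 (clear depth 28)
  ? 176.148.116.0  path d0:-→d1:-→d2:-→d3:-→d4:-→d5:-→d6:-→d7:-→d8:-→d9:-→d10:-→d11:-→d12:-→d13:-→d14:-→d15:-→d16:-→d17:-→d18:-→d19:-→d20:-→d21:-→d22:H0  best=H0
  + 176.148.0.0/16 (H2) depth=16
  ? 176.148.116.12  path d0:-→d1:-→d2:-→d3:-→d4:-→d5:-→d6:-→d7:-→d8:-→d9:-→d10:-→d11:-→d12:-→d13:-→d14:-→d15:-→d16:H2→d17:-→d18:-→d19:-→d20:-→d21:-→d22:H0  best=H0
  + 176.148.119.0/24 (H2) depth=24
  del 176.148.0.0/16 (clear depth 16)
  + 208.0.0.0/6 (H2) depth=6
  + 176.148.119.0/25 (H2) depth=25
  + 211.160.0.0/11 (H0) depth=11
  + 176.0.0.0/4 (H2) depth=4
  + 211.0.0.0/8 (H1) depth=8
  + 0.0.0.0/0 (H1) depth=0
  + 211.163.0.0/17 (H0) depth=17
  + 211.160.0.0/12 (H0) depth=12
  + 176.148.0.0/16 (H0) depth=16
  ? 176.148.119.9  path d0:H1→d1:-→d2:-→d3:-→d4:H2→d5:-→d6:-→d7:-→d8:-→d9:-→d10:-→d11:-→d12:-→d13:-→d14:-→d15:-→d16:H0→d17:-→d18:-→d19:-→d20:-→d21:-→d22:H0→d23:-→d24:H2→d25:H2  best=H2
  + 176.148.119.32/28 (H1) depth=28
  ? 176.148.119.35  path d0:H1→d1:-→d2:-→d3:-→d4:H2→d5:-→d6:-→d7:-→d8:-→d9:-→d10:-→d11:-→d12:-→d13:-→d14:-→d15:-→d16:H0→d17:-→d18:-→d19:-→d20:-→d21:-→d22:H0→d23:-→d24:H2→d25:H2→d26:-→d27:-→d28:H1  best=H1
  + 211.163.58.214/32 (H1) depth=32
  ? 211.0.22.253  path d0:H1→d1:-→d2:-→d3:-→d4:-→d5:-→d6:H2→d7:-→d8:H1  best=H1
  ? 44.196.84.213  path d0:H1  best=H1
  ? 176.148.0.13  path d0:H1→d1:-→d2:-→d3:-→d4:H2→d5:-→d6:-→d7:-→d8:-→d9:-→d10:-→d11:-→d12:-→d13:-→d14:-→d15:-→d16:H0→d17:-  best=H0
  del 176.148.119.0/25 (clear depth 25)
  ? 211.160.0.16  path d0:H1→d1:-→d2:-→d3:-→d4:-→d5:-→d6:H2→d7:-→d8:H1→d9:-→d10:-→d11:H0→d12:H0→d13:-→d14:-  best=H0
  ? 211.160.0.0  path d0:H1→d1:-→d2:-→d3:-→d4:-→d5:-→d6:H2→d7:-→d8:H1→d9:-→d10:-→d11:H0→d12:H0→d13:-→d14:-  best=H0
  + 176.148.119.41/32 (H0) depth=32
  ? 176.148.119.41  path d0:H1→d1:-→d2:-→d3:-→d4:H2→d5:-→d6:-→d7:-→d8:-→d9:-→d10:-→d11:-→d12:-→d13:-→d14:-→d15:-→d16:H0→d17:-→d18:-→d19:-→d20:-→d21:-→d22:H0→d23:-→d24:H2→d25:-→d26:-→d27:-→d28:H1→d29:-→d30:-→d31:-→d32:H0  best=H0
  del 176.148.119.32/28 (clear depth 28)

== LOOKUPS ==
["H0","H0","H2","H1","H1","H1","H0","H0","H0","H0"]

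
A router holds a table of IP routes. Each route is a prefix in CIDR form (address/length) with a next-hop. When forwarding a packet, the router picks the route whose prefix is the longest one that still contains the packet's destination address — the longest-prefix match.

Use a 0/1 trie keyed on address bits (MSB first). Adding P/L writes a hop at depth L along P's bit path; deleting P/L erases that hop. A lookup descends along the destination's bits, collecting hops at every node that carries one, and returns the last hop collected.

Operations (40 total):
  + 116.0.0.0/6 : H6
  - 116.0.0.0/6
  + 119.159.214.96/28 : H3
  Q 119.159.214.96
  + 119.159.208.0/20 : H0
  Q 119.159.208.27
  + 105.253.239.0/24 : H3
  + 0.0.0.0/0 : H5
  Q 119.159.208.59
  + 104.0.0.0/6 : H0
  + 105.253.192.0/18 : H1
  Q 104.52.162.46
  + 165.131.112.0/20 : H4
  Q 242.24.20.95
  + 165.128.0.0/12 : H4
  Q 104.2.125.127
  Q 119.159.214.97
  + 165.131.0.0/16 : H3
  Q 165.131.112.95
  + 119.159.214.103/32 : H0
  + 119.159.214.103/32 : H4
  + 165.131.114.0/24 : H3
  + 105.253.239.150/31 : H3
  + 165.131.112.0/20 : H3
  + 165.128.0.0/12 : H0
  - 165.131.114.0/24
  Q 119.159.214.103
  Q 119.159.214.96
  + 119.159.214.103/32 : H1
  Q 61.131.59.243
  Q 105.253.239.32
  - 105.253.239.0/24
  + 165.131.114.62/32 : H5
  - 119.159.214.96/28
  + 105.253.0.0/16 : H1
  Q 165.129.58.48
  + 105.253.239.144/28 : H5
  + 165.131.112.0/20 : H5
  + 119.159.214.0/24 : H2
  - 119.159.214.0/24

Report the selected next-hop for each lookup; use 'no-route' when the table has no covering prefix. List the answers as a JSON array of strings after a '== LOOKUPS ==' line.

Process each operation:
  + 116.0.0.0/6 (H6) depth=6
  del 116.0.0.0/6 (clear depth 6)
  + 119.159.214.96/28 (H3) depth=28
  ? 119.159.214.96  path d0:-→d1:-→d2:-→d3:-→d4:-→d5:-→d6:-→d7:-→d8:-→d9:-→d10:-→d11:-→d12:-→d13:-→d14:-→d15:-→d16:-→d17:-→d18:-→d19:-→d20:-→d21:-→d22:-→d23:-→d24:-→d25:-→d26:-→d27:-→d28:H3  best=H3
  + 119.159.208.0/20 (H0) depth=20
  ? 119.159.208.27  path d0:-→d1:-→d2:-→d3:-→d4:-→d5:-→d6:-→d7:-→d8:-→d9:-→d10:-→d11:-→d12:-→d13:-→d14:-→d15:-→d16:-→d17:-→d18:-→d19:-→d20:H0→d21:-  best=H0
  + 105.253.239.0/24 (H3) depth=24
  + 0.0.0.0/0 (H5) depth=0
  ? 119.159.208.59  path d0:H5→d1:-→d2:-→d3:-→d4:-→d5:-→d6:-→d7:-→d8:-→d9:-→d10:-→d11:-→d12:-→d13:-→d14:-→d15:-→d16:-→d17:-→d18:-→d19:-→d20:H0→d21:-  best=H0
  + 104.0.0.0/6 (H0) depth=6
  + 105.253.192.0/18 (H1) depth=18
  ? 104.52.162.46  path d0:H5→d1:-→d2:-→d3:-→d4:-→d5:-→d6:H0→d7:-  best=H0
  + 165.131.112.0/20 (H4) depth=20
  ? 242.24.20.95  path d0:H5→d1:-  best=H5
  + 165.128.0.0/12 (H4) depth=12
  ? 104.2.125.127  path d0:H5→d1:-→d2:-→d3:-→d4:-→d5:-→d6:H0→d7:-  best=H0
  ? 119.159.214.97  path d0:H5→d1:-→d2:-→d3:-→d4:-→d5:-→d6:-→d7:-→d8:-→d9:-→d10:-→d11:-→d12:-→d13:-→d14:-→d15:-→d16:-→d17:-→d18:-→d19:-→d20:H0→d21:-→d22:-→d23:-→d24:-→d25:-→d26:-→d27:-→d28:H3  best=H3
  + 165.131.0.0/16 (H3) depth=16
  ? 165.131.112.95  path d0:H5→d1:-→d2:-→d3:-→d4:-→d5:-→d6:-→d7:-→d8:-→d9:-→d10:-→d11:-→d12:H4→d13:-→d14:-→d15:-→d16:H3→d17:-→d18:-→d19:-→d20:H4  best=H4
  + 119.159.214.103/32 (H0) depth=32
  + 119.159.214.103/32 (H4) depth=32
  + 165.131.114.0/24 (H3) depth=24
  + 105.253.239.150/31 (H3) depth=31
  + 165.131.112.0/20 (H3) depth=20
  + 165.128.0.0/12 (H0) depth=12
  del 165.131.114.0/24 (clear depth 24)
  ? 119.159.214.103  path d0:H5→d1:-→d2:-→d3:-→d4:-→d5:-→d6:-→d7:-→d8:-→d9:-→d10:-→d11:-→d12:-→d13:-→d14:-→d15:-→d16:-→d17:-→d18:-→d19:-→d20:H0→d21:-→d22:-→d23:-→d24:-→d25:-→d26:-→d27:-→d28:H3→d29:-→d30:-→d31:-→d32:H4  best=H4
  ? 119.159.214.96  path d0:H5→d1:-→d2:-→d3:-→d4:-→d5:-→d6:-→d7:-→d8:-→d9:-→d10:-→d11:-→d12:-→d13:-→d14:-→d15:-→d16:-→d17:-→d18:-→d19:-→d20:H0→d21:-→d22:-→d23:-→d24:-→d25:-→d26:-→d27:-→d28:H3→d29:-  best=H3
  + 119.159.214.103/32 (H1) depth=32
  ? 61.131.59.243  path d0:H5→d1:-  best=H5
  ? 105.253.239.32  path d0:H5→d1:-→d2:-→d3:-→d4:-→d5:-→d6:H0→d7:-→d8:-→d9:-→d10:-→d11:-→d12:-→d13:-→d14:-→d15:-→d16:-→d17:-→d18:H1→d19:-→d20:-→d21:-→d22:-→d23:-→d24:H3  best=H3
  del 105.253.239.0/24 (clear depth 24)
  + 165.131.114.62/32 (H5) depth=32
  del 119.159.214.96/28 (clear depth 28)
  + 105.253.0.0/16 (H1) depth=16
  ? 165.129.58.48  path d0:H5→d1:-→d2:-→d3:-→d4:-→d5:-→d6:-→d7:-→d8:-→d9:-→d10:-→d11:-→d12:H0→d13:-→d14:-  best=H0
  + 105.253.239.144/28 (H5) depth=28
  + 165.131.112.0/20 (H5) depth=20
  + 119.159.214.0/24 (H2) depth=24
  del 119.159.214.0/24 (clear depth 24)

== LOOKUPS ==
["H3","H0","H0","H0","H5","H0","H3","H4","H4","H3","H5","H3","H0"]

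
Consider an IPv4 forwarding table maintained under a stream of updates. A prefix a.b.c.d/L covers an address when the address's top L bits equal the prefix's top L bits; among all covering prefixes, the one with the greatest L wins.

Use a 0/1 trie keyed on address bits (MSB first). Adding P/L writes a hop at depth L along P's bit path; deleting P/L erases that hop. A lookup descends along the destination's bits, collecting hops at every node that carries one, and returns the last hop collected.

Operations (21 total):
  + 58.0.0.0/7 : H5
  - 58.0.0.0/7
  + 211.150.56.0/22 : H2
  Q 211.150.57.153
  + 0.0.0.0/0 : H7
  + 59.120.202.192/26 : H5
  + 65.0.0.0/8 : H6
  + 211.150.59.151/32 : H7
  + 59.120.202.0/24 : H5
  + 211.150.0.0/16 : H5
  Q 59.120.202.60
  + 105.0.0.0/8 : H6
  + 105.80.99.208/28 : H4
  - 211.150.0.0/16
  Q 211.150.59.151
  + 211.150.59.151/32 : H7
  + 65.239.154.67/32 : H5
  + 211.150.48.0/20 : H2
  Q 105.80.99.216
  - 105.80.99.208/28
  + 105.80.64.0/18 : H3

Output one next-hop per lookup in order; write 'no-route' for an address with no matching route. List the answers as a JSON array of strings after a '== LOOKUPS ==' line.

Trace:
  add 58.0.0.0/7 -> H5 at depth 7
  - 58.0.0.0/7 clear@7
  add 211.150.56.0/22 -> H2 at depth 22
  ? 211.150.57.153  path d0:-→d1:-→d2:-→d3:-→d4:-→d5:-→d6:-→d7:-→d8:-→d9:-→d10:-→d11:-→d12:-→d13:-→d14:-→d15:-→d16:-→d17:-→d18:-→d19:-→d20:-→d21:-→d22:H2  best=H2
  add 0.0.0.0/0 -> H7 at depth 0
  add 59.120.202.192/26 -> H5 at depth 26
  add 65.0.0.0/8 -> H6 at depth 8
  add 211.150.59.151/32 -> H7 at depth 32
  add 59.120.202.0/24 -> H5 at depth 24
  add 211.150.0.0/16 -> H5 at depth 16
  ? 59.120.202.60  path d0:H7→d1:-→d2:-→d3:-→d4:-→d5:-→d6:-→d7:-→d8:-→d9:-→d10:-→d11:-→d12:-→d13:-→d14:-→d15:-→d16:-→d17:-→d18:-→d19:-→d20:-→d21:-→d22:-→d23:-→d24:H5  best=H5
  add 105.0.0.0/8 -> H6 at depth 8
  add 105.80.99.208/28 -> H4 at depth 28
  - 211.150.0.0/16 clear@16
  ? 211.150.59.151  path d0:H7→d1:-→d2:-→d3:-→d4:-→d5:-→d6:-→d7:-→d8:-→d9:-→d10:-→d11:-→d12:-→d13:-→d14:-→d15:-→d16:-→d17:-→d18:-→d19:-→d20:-→d21:-→d22:H2→d23:-→d24:-→d25:-→d26:-→d27:-→d28:-→d29:-→d30:-→d31:-→d32:H7  best=H7
  add 211.150.59.151/32 -> H7 at depth 32
  add 65.239.154.67/32 -> H5 at depth 32
  add 211.150.48.0/20 -> H2 at depth 20
  ? 105.80.99.216  path d0:H7→d1:-→d2:-→d3:-→d4:-→d5:-→d6:-→d7:-→d8:H6→d9:-→d10:-→d11:-→d12:-→d13:-→d14:-→d15:-→d16:-→d17:-→d18:-→d19:-→d20:-→d21:-→d22:-→d23:-→d24:-→d25:-→d26:-→d27:-→d28:H4  best=H4
  - 105.80.99.208/28 clear@28
  add 105.80.64.0/18 -> H3 at depth 18

== LOOKUPS ==
["H2","H5","H7","H4"]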